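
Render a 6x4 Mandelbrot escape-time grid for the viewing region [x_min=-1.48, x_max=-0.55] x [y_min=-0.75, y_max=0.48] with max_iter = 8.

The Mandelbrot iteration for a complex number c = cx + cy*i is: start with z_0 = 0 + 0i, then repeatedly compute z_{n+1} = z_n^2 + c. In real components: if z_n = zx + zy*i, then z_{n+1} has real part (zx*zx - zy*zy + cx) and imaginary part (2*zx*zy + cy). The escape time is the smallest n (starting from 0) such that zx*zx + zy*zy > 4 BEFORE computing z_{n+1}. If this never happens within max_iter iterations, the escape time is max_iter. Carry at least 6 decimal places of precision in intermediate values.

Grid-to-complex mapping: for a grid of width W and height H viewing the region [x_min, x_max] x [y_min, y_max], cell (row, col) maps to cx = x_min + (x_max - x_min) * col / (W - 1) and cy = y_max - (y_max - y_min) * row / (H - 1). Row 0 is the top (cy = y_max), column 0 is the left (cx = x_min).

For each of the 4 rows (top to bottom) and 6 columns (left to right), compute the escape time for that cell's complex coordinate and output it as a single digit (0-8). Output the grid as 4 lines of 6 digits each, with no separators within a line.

Answer: 345578
888888
588888
333446

Derivation:
(row=0, col=0): c = -1.4800 + 0.4800i → escape time 3
(row=0, col=1): c = -1.2940 + 0.4800i → escape time 4
(row=0, col=2): c = -1.1080 + 0.4800i → escape time 5
(row=0, col=3): c = -0.9220 + 0.4800i → escape time 5
(row=0, col=4): c = -0.7360 + 0.4800i → escape time 7
(row=0, col=5): c = -0.5500 + 0.4800i → escape time 8
(row=1, col=0): c = -1.4800 + 0.0700i → escape time 8
(row=1, col=1): c = -1.2940 + 0.0700i → escape time 8
(row=1, col=2): c = -1.1080 + 0.0700i → escape time 8
(row=1, col=3): c = -0.9220 + 0.0700i → escape time 8
(row=1, col=4): c = -0.7360 + 0.0700i → escape time 8
(row=1, col=5): c = -0.5500 + 0.0700i → escape time 8
(row=2, col=0): c = -1.4800 + -0.3400i → escape time 5
(row=2, col=1): c = -1.2940 + -0.3400i → escape time 8
(row=2, col=2): c = -1.1080 + -0.3400i → escape time 8
(row=2, col=3): c = -0.9220 + -0.3400i → escape time 8
(row=2, col=4): c = -0.7360 + -0.3400i → escape time 8
(row=2, col=5): c = -0.5500 + -0.3400i → escape time 8
(row=3, col=0): c = -1.4800 + -0.7500i → escape time 3
(row=3, col=1): c = -1.2940 + -0.7500i → escape time 3
(row=3, col=2): c = -1.1080 + -0.7500i → escape time 3
(row=3, col=3): c = -0.9220 + -0.7500i → escape time 4
(row=3, col=4): c = -0.7360 + -0.7500i → escape time 4
(row=3, col=5): c = -0.5500 + -0.7500i → escape time 6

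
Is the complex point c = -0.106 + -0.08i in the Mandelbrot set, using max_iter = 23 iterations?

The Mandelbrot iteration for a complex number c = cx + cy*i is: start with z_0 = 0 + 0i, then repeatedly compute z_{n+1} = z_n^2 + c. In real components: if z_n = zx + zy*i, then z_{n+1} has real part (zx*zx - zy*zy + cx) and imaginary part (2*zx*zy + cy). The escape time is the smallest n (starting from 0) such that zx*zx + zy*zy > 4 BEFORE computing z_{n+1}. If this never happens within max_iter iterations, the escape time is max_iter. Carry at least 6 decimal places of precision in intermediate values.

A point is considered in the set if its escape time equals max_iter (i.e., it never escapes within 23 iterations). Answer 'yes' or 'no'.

z_0 = 0 + 0i, c = -0.1060 + -0.0800i
Iter 1: z = -0.1060 + -0.0800i, |z|^2 = 0.0176
Iter 2: z = -0.1012 + -0.0630i, |z|^2 = 0.0142
Iter 3: z = -0.0997 + -0.0672i, |z|^2 = 0.0145
Iter 4: z = -0.1006 + -0.0666i, |z|^2 = 0.0145
Iter 5: z = -0.1003 + -0.0666i, |z|^2 = 0.0145
Iter 6: z = -0.1004 + -0.0666i, |z|^2 = 0.0145
Iter 7: z = -0.1004 + -0.0666i, |z|^2 = 0.0145
Iter 8: z = -0.1004 + -0.0666i, |z|^2 = 0.0145
Iter 9: z = -0.1004 + -0.0666i, |z|^2 = 0.0145
Iter 10: z = -0.1004 + -0.0666i, |z|^2 = 0.0145
Iter 11: z = -0.1004 + -0.0666i, |z|^2 = 0.0145
Iter 12: z = -0.1004 + -0.0666i, |z|^2 = 0.0145
Iter 13: z = -0.1004 + -0.0666i, |z|^2 = 0.0145
Iter 14: z = -0.1004 + -0.0666i, |z|^2 = 0.0145
Iter 15: z = -0.1004 + -0.0666i, |z|^2 = 0.0145
Iter 16: z = -0.1004 + -0.0666i, |z|^2 = 0.0145
Iter 17: z = -0.1004 + -0.0666i, |z|^2 = 0.0145
Iter 18: z = -0.1004 + -0.0666i, |z|^2 = 0.0145
Iter 19: z = -0.1004 + -0.0666i, |z|^2 = 0.0145
Iter 20: z = -0.1004 + -0.0666i, |z|^2 = 0.0145
Iter 21: z = -0.1004 + -0.0666i, |z|^2 = 0.0145
Iter 22: z = -0.1004 + -0.0666i, |z|^2 = 0.0145
Did not escape in 23 iterations → in set

Answer: yes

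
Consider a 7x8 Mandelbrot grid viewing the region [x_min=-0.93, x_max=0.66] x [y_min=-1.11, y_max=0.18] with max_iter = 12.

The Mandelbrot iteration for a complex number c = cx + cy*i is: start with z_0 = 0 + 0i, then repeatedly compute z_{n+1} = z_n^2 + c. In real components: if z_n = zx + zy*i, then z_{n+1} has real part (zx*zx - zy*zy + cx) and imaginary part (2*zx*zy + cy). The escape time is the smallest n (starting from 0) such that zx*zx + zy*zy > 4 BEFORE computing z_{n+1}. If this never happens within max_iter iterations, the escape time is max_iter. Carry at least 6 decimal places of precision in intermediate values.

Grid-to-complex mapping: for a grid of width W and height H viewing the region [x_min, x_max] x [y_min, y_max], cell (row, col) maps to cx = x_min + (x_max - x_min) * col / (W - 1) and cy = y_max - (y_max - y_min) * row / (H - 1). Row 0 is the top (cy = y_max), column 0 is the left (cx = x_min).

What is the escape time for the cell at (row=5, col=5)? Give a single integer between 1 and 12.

Answer: 4

Derivation:
z_0 = 0 + 0i, c = 0.3950 + -0.7414i
Iter 1: z = 0.3950 + -0.7414i, |z|^2 = 0.7057
Iter 2: z = 0.0013 + -1.3272i, |z|^2 = 1.7613
Iter 3: z = -1.3663 + -0.7449i, |z|^2 = 2.4218
Iter 4: z = 1.7070 + 1.2942i, |z|^2 = 4.5888
Escaped at iteration 4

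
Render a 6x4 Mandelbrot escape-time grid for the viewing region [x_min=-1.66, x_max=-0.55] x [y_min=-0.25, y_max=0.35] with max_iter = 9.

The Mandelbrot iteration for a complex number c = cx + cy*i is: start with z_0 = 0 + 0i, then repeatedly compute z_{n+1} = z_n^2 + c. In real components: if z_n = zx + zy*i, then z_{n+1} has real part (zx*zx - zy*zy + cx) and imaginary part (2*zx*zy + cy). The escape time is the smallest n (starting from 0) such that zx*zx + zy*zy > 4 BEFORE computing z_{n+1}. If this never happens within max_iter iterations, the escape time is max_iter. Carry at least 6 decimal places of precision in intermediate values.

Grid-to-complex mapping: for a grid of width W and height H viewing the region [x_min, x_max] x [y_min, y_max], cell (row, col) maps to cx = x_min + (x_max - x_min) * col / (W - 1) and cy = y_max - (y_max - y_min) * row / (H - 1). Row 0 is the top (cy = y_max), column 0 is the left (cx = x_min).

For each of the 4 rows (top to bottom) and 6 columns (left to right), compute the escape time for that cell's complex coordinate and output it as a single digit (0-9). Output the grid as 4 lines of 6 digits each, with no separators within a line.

Answer: 459999
589999
799999
459999

Derivation:
(row=0, col=0): c = -1.6600 + 0.3500i → escape time 4
(row=0, col=1): c = -1.4380 + 0.3500i → escape time 5
(row=0, col=2): c = -1.2160 + 0.3500i → escape time 9
(row=0, col=3): c = -0.9940 + 0.3500i → escape time 9
(row=0, col=4): c = -0.7720 + 0.3500i → escape time 9
(row=0, col=5): c = -0.5500 + 0.3500i → escape time 9
(row=1, col=0): c = -1.6600 + 0.1500i → escape time 5
(row=1, col=1): c = -1.4380 + 0.1500i → escape time 8
(row=1, col=2): c = -1.2160 + 0.1500i → escape time 9
(row=1, col=3): c = -0.9940 + 0.1500i → escape time 9
(row=1, col=4): c = -0.7720 + 0.1500i → escape time 9
(row=1, col=5): c = -0.5500 + 0.1500i → escape time 9
(row=2, col=0): c = -1.6600 + -0.0500i → escape time 7
(row=2, col=1): c = -1.4380 + -0.0500i → escape time 9
(row=2, col=2): c = -1.2160 + -0.0500i → escape time 9
(row=2, col=3): c = -0.9940 + -0.0500i → escape time 9
(row=2, col=4): c = -0.7720 + -0.0500i → escape time 9
(row=2, col=5): c = -0.5500 + -0.0500i → escape time 9
(row=3, col=0): c = -1.6600 + -0.2500i → escape time 4
(row=3, col=1): c = -1.4380 + -0.2500i → escape time 5
(row=3, col=2): c = -1.2160 + -0.2500i → escape time 9
(row=3, col=3): c = -0.9940 + -0.2500i → escape time 9
(row=3, col=4): c = -0.7720 + -0.2500i → escape time 9
(row=3, col=5): c = -0.5500 + -0.2500i → escape time 9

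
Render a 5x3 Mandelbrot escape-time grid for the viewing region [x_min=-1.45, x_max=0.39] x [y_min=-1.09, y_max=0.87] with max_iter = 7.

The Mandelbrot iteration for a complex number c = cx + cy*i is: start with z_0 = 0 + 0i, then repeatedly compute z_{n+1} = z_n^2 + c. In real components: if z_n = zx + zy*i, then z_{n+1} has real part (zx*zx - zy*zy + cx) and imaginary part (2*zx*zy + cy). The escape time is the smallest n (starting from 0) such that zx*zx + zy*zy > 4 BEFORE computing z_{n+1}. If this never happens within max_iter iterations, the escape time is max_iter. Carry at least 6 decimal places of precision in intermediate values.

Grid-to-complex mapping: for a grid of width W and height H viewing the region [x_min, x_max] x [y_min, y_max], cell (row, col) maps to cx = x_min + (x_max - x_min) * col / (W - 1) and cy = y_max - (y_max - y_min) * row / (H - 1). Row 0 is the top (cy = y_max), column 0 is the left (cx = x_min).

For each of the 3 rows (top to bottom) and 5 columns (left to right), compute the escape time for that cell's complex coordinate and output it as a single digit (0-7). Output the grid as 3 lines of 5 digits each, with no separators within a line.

Answer: 33474
77777
23452

Derivation:
(row=0, col=0): c = -1.4500 + 0.8700i → escape time 3
(row=0, col=1): c = -0.9900 + 0.8700i → escape time 3
(row=0, col=2): c = -0.5300 + 0.8700i → escape time 4
(row=0, col=3): c = -0.0700 + 0.8700i → escape time 7
(row=0, col=4): c = 0.3900 + 0.8700i → escape time 4
(row=1, col=0): c = -1.4500 + -0.1100i → escape time 7
(row=1, col=1): c = -0.9900 + -0.1100i → escape time 7
(row=1, col=2): c = -0.5300 + -0.1100i → escape time 7
(row=1, col=3): c = -0.0700 + -0.1100i → escape time 7
(row=1, col=4): c = 0.3900 + -0.1100i → escape time 7
(row=2, col=0): c = -1.4500 + -1.0900i → escape time 2
(row=2, col=1): c = -0.9900 + -1.0900i → escape time 3
(row=2, col=2): c = -0.5300 + -1.0900i → escape time 4
(row=2, col=3): c = -0.0700 + -1.0900i → escape time 5
(row=2, col=4): c = 0.3900 + -1.0900i → escape time 2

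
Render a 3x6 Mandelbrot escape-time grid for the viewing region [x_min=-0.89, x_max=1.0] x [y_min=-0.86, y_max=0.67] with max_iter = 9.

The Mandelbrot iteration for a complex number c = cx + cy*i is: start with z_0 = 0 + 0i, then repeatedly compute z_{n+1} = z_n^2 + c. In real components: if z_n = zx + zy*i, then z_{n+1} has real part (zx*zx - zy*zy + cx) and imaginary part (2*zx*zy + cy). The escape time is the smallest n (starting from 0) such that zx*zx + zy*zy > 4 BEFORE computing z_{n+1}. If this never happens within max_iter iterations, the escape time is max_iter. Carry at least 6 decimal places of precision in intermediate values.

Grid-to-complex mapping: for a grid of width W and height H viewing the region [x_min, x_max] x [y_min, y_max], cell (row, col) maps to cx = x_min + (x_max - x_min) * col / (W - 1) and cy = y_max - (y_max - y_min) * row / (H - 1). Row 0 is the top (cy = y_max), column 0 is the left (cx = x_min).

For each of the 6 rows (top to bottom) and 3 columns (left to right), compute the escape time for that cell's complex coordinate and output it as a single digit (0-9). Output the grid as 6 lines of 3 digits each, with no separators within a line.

Answer: 492
792
992
992
592
362

Derivation:
(row=0, col=0): c = -0.8900 + 0.6700i → escape time 4
(row=0, col=1): c = 0.0550 + 0.6700i → escape time 9
(row=0, col=2): c = 1.0000 + 0.6700i → escape time 2
(row=1, col=0): c = -0.8900 + 0.3640i → escape time 7
(row=1, col=1): c = 0.0550 + 0.3640i → escape time 9
(row=1, col=2): c = 1.0000 + 0.3640i → escape time 2
(row=2, col=0): c = -0.8900 + 0.0580i → escape time 9
(row=2, col=1): c = 0.0550 + 0.0580i → escape time 9
(row=2, col=2): c = 1.0000 + 0.0580i → escape time 2
(row=3, col=0): c = -0.8900 + -0.2480i → escape time 9
(row=3, col=1): c = 0.0550 + -0.2480i → escape time 9
(row=3, col=2): c = 1.0000 + -0.2480i → escape time 2
(row=4, col=0): c = -0.8900 + -0.5540i → escape time 5
(row=4, col=1): c = 0.0550 + -0.5540i → escape time 9
(row=4, col=2): c = 1.0000 + -0.5540i → escape time 2
(row=5, col=0): c = -0.8900 + -0.8600i → escape time 3
(row=5, col=1): c = 0.0550 + -0.8600i → escape time 6
(row=5, col=2): c = 1.0000 + -0.8600i → escape time 2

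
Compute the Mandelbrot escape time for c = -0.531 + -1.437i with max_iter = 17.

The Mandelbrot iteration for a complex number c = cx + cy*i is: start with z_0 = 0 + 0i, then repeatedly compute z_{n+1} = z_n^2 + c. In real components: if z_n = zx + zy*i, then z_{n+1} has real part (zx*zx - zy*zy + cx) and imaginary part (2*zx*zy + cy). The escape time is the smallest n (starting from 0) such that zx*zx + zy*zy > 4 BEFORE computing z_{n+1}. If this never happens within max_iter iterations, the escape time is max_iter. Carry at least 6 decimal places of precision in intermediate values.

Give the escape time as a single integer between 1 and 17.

z_0 = 0 + 0i, c = -0.5310 + -1.4370i
Iter 1: z = -0.5310 + -1.4370i, |z|^2 = 2.3469
Iter 2: z = -2.3140 + 0.0891i, |z|^2 = 5.3626
Escaped at iteration 2

Answer: 2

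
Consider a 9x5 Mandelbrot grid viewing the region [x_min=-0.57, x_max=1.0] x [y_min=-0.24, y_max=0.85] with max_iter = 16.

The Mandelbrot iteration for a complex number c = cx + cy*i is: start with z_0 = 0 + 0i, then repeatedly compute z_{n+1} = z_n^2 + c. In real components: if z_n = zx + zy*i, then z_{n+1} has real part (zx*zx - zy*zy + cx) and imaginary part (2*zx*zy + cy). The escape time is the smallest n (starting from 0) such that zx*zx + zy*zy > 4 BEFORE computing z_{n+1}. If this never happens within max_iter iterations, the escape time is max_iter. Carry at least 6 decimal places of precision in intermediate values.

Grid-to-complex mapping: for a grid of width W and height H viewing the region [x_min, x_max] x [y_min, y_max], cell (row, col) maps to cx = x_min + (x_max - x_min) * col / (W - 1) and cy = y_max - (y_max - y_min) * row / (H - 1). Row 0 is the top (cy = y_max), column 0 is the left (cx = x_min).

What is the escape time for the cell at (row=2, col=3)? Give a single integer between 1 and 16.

z_0 = 0 + 0i, c = 0.0187 + 0.3050i
Iter 1: z = 0.0187 + 0.3050i, |z|^2 = 0.0934
Iter 2: z = -0.0739 + 0.3164i, |z|^2 = 0.1056
Iter 3: z = -0.0759 + 0.2582i, |z|^2 = 0.0724
Iter 4: z = -0.0422 + 0.2658i, |z|^2 = 0.0724
Iter 5: z = -0.0501 + 0.2826i, |z|^2 = 0.0824
Iter 6: z = -0.0586 + 0.2767i, |z|^2 = 0.0800
Iter 7: z = -0.0544 + 0.2726i, |z|^2 = 0.0773
Iter 8: z = -0.0526 + 0.2754i, |z|^2 = 0.0786
Iter 9: z = -0.0543 + 0.2760i, |z|^2 = 0.0791
Iter 10: z = -0.0545 + 0.2750i, |z|^2 = 0.0786
Iter 11: z = -0.0539 + 0.2750i, |z|^2 = 0.0785
Iter 12: z = -0.0540 + 0.2753i, |z|^2 = 0.0787
Iter 13: z = -0.0542 + 0.2753i, |z|^2 = 0.0787
Iter 14: z = -0.0541 + 0.2752i, |z|^2 = 0.0787
Iter 15: z = -0.0541 + 0.2752i, |z|^2 = 0.0787

Answer: 16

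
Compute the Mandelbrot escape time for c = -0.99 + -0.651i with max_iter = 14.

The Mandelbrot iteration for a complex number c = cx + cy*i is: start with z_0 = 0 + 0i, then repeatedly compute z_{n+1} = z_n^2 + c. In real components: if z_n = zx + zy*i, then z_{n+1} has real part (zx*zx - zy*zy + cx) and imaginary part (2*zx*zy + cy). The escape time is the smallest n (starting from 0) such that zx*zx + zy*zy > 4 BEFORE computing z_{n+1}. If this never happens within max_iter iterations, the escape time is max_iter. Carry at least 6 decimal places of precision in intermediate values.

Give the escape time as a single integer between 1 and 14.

Answer: 4

Derivation:
z_0 = 0 + 0i, c = -0.9900 + -0.6510i
Iter 1: z = -0.9900 + -0.6510i, |z|^2 = 1.4039
Iter 2: z = -0.4337 + 0.6380i, |z|^2 = 0.5951
Iter 3: z = -1.2089 + -1.2044i, |z|^2 = 2.9120
Iter 4: z = -0.9791 + 2.2610i, |z|^2 = 6.0707
Escaped at iteration 4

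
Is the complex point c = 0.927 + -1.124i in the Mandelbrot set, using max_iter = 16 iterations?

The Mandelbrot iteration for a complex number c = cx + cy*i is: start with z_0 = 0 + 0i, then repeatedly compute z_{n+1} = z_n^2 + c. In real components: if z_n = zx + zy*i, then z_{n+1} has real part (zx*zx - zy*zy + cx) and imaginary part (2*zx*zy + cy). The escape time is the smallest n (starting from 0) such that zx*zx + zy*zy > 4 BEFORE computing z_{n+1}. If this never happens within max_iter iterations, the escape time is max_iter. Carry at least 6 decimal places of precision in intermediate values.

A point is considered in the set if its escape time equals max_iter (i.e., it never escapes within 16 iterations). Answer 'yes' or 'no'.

z_0 = 0 + 0i, c = 0.9270 + -1.1240i
Iter 1: z = 0.9270 + -1.1240i, |z|^2 = 2.1227
Iter 2: z = 0.5230 + -3.2079i, |z|^2 = 10.5641
Escaped at iteration 2

Answer: no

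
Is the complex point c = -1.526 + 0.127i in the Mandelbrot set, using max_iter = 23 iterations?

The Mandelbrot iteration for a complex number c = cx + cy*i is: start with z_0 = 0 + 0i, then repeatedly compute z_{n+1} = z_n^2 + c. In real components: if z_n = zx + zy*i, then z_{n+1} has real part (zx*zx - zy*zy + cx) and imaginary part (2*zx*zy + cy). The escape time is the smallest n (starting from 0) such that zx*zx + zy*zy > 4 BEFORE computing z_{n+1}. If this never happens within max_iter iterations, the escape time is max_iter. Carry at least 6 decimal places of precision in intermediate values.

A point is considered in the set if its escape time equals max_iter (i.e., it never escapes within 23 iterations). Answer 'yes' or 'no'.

z_0 = 0 + 0i, c = -1.5260 + 0.1270i
Iter 1: z = -1.5260 + 0.1270i, |z|^2 = 2.3448
Iter 2: z = 0.7865 + -0.2606i, |z|^2 = 0.6866
Iter 3: z = -0.9753 + -0.2830i, |z|^2 = 1.0312
Iter 4: z = -0.6549 + 0.6789i, |z|^2 = 0.8899
Iter 5: z = -1.5580 + -0.7623i, |z|^2 = 3.0084
Iter 6: z = 0.3202 + 2.5022i, |z|^2 = 6.3637
Escaped at iteration 6

Answer: no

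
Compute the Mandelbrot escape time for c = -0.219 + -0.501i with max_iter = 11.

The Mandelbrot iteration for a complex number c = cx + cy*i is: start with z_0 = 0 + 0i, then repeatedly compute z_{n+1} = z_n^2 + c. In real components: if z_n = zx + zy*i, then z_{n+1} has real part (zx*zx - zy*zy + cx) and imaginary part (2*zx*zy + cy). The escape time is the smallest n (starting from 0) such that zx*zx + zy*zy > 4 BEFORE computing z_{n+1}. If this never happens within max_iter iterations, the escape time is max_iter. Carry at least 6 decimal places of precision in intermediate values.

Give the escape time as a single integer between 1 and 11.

z_0 = 0 + 0i, c = -0.2190 + -0.5010i
Iter 1: z = -0.2190 + -0.5010i, |z|^2 = 0.2990
Iter 2: z = -0.4220 + -0.2816i, |z|^2 = 0.2574
Iter 3: z = -0.1202 + -0.2633i, |z|^2 = 0.0838
Iter 4: z = -0.2739 + -0.4377i, |z|^2 = 0.2666
Iter 5: z = -0.3356 + -0.2612i, |z|^2 = 0.1808
Iter 6: z = -0.1746 + -0.3257i, |z|^2 = 0.1366
Iter 7: z = -0.2946 + -0.3873i, |z|^2 = 0.2367
Iter 8: z = -0.2822 + -0.2728i, |z|^2 = 0.1541
Iter 9: z = -0.2138 + -0.3470i, |z|^2 = 0.1661
Iter 10: z = -0.2937 + -0.3526i, |z|^2 = 0.2106

Answer: 11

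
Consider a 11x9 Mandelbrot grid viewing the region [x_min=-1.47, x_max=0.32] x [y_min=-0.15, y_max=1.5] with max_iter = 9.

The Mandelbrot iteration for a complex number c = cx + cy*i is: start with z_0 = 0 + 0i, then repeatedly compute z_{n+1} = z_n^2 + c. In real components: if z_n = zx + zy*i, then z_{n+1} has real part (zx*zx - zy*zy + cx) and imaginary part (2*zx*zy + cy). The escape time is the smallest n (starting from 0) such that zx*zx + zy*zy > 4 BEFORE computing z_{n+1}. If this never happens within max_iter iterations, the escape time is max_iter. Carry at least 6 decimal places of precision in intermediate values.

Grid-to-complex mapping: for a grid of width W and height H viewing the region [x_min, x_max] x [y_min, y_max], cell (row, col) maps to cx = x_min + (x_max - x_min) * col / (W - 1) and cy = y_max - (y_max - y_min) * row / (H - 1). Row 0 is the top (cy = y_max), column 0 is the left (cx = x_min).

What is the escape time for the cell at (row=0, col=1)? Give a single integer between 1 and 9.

z_0 = 0 + 0i, c = -1.2910 + 1.5000i
Iter 1: z = -1.2910 + 1.5000i, |z|^2 = 3.9167
Iter 2: z = -1.8743 + -2.3730i, |z|^2 = 9.1442
Escaped at iteration 2

Answer: 2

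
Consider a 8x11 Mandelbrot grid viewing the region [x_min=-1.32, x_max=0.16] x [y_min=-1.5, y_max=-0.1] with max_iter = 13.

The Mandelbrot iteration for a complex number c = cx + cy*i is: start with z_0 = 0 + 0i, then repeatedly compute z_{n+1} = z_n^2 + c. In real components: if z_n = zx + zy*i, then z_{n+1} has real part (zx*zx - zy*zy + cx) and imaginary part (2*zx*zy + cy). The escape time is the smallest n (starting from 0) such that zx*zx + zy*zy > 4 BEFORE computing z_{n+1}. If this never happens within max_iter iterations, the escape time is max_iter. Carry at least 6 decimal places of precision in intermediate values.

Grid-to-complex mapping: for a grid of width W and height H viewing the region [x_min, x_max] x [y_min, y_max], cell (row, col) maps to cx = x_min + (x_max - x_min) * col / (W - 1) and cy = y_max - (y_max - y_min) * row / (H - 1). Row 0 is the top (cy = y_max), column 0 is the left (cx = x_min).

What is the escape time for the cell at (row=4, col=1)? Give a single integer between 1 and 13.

z_0 = 0 + 0i, c = -1.1086 + -0.6600i
Iter 1: z = -1.1086 + -0.6600i, |z|^2 = 1.6645
Iter 2: z = -0.3152 + 0.8033i, |z|^2 = 0.7447
Iter 3: z = -1.6545 + -1.1665i, |z|^2 = 4.0981
Escaped at iteration 3

Answer: 3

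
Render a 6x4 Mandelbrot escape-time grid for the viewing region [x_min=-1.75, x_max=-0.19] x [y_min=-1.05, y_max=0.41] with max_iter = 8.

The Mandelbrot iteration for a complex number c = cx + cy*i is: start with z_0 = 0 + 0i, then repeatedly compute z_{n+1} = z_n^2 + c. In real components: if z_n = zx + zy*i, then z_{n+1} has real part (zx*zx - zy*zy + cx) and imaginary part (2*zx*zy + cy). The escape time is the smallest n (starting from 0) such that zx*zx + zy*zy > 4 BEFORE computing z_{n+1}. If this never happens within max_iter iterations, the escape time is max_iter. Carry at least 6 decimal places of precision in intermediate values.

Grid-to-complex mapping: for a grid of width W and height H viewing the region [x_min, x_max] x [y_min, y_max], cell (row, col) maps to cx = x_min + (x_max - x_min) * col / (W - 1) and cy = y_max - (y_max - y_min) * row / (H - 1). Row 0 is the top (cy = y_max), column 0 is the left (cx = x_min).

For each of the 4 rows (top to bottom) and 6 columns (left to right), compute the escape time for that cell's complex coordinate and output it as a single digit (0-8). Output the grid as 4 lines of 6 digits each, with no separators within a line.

(row=0, col=0): c = -1.7500 + 0.4100i → escape time 3
(row=0, col=1): c = -1.4380 + 0.4100i → escape time 4
(row=0, col=2): c = -1.1260 + 0.4100i → escape time 6
(row=0, col=3): c = -0.8140 + 0.4100i → escape time 7
(row=0, col=4): c = -0.5020 + 0.4100i → escape time 8
(row=0, col=5): c = -0.1900 + 0.4100i → escape time 8
(row=1, col=0): c = -1.7500 + -0.0767i → escape time 6
(row=1, col=1): c = -1.4380 + -0.0767i → escape time 8
(row=1, col=2): c = -1.1260 + -0.0767i → escape time 8
(row=1, col=3): c = -0.8140 + -0.0767i → escape time 8
(row=1, col=4): c = -0.5020 + -0.0767i → escape time 8
(row=1, col=5): c = -0.1900 + -0.0767i → escape time 8
(row=2, col=0): c = -1.7500 + -0.5633i → escape time 3
(row=2, col=1): c = -1.4380 + -0.5633i → escape time 3
(row=2, col=2): c = -1.1260 + -0.5633i → escape time 4
(row=2, col=3): c = -0.8140 + -0.5633i → escape time 5
(row=2, col=4): c = -0.5020 + -0.5633i → escape time 8
(row=2, col=5): c = -0.1900 + -0.5633i → escape time 8
(row=3, col=0): c = -1.7500 + -1.0500i → escape time 1
(row=3, col=1): c = -1.4380 + -1.0500i → escape time 2
(row=3, col=2): c = -1.1260 + -1.0500i → escape time 3
(row=3, col=3): c = -0.8140 + -1.0500i → escape time 3
(row=3, col=4): c = -0.5020 + -1.0500i → escape time 4
(row=3, col=5): c = -0.1900 + -1.0500i → escape time 8

Answer: 346788
688888
334588
123348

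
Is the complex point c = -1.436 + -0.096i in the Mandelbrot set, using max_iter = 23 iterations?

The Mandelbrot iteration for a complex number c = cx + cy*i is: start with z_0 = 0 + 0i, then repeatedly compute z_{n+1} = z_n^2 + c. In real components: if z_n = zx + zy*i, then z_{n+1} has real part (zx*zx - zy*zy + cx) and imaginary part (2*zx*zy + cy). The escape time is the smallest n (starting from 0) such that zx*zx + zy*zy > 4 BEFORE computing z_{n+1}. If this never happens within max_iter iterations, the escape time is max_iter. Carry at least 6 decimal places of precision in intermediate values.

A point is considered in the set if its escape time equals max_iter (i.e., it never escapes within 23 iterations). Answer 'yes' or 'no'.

Answer: no

Derivation:
z_0 = 0 + 0i, c = -1.4360 + -0.0960i
Iter 1: z = -1.4360 + -0.0960i, |z|^2 = 2.0713
Iter 2: z = 0.6169 + 0.1797i, |z|^2 = 0.4128
Iter 3: z = -1.0878 + 0.1257i, |z|^2 = 1.1990
Iter 4: z = -0.2686 + -0.3695i, |z|^2 = 0.2087
Iter 5: z = -1.5004 + 0.1025i, |z|^2 = 2.2617
Iter 6: z = 0.8047 + -0.4036i, |z|^2 = 0.8104
Iter 7: z = -0.9514 + -0.7455i, |z|^2 = 1.4608
Iter 8: z = -1.0867 + 1.3224i, |z|^2 = 2.9297
Iter 9: z = -2.0041 + -2.9701i, |z|^2 = 12.8376
Escaped at iteration 9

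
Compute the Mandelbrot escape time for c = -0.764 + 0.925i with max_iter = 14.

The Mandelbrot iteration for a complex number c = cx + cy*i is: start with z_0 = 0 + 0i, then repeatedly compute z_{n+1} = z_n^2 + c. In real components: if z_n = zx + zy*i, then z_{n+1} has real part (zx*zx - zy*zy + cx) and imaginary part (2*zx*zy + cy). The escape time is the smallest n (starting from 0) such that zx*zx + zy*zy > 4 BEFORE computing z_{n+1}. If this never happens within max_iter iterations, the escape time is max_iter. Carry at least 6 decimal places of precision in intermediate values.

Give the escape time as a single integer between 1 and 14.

Answer: 4

Derivation:
z_0 = 0 + 0i, c = -0.7640 + 0.9250i
Iter 1: z = -0.7640 + 0.9250i, |z|^2 = 1.4393
Iter 2: z = -1.0359 + -0.4884i, |z|^2 = 1.3117
Iter 3: z = 0.0706 + 1.9369i, |z|^2 = 3.7566
Iter 4: z = -4.5106 + 1.1985i, |z|^2 = 21.7818
Escaped at iteration 4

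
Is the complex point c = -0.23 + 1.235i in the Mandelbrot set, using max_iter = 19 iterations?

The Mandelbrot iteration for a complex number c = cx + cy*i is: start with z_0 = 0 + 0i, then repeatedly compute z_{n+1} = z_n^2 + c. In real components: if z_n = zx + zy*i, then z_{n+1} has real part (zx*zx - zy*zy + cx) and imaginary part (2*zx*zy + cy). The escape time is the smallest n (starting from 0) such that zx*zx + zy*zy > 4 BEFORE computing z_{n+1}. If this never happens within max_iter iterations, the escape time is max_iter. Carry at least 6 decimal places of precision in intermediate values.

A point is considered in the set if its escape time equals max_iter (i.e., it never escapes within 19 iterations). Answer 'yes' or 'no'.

z_0 = 0 + 0i, c = -0.2300 + 1.2350i
Iter 1: z = -0.2300 + 1.2350i, |z|^2 = 1.5781
Iter 2: z = -1.7023 + 0.6669i, |z|^2 = 3.3427
Iter 3: z = 2.2232 + -1.0356i, |z|^2 = 6.0148
Escaped at iteration 3

Answer: no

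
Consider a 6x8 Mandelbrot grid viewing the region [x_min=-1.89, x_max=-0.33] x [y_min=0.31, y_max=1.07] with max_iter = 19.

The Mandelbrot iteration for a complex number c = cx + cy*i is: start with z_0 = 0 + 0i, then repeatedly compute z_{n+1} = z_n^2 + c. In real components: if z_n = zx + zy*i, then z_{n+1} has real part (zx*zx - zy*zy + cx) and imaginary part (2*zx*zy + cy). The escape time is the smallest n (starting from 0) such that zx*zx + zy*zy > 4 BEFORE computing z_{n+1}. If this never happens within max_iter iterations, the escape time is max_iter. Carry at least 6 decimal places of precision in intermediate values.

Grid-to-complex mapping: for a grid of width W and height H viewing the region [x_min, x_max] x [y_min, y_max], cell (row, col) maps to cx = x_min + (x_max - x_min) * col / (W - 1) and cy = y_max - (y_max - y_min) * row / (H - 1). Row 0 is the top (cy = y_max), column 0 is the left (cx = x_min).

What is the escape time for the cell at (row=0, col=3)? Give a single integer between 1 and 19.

z_0 = 0 + 0i, c = -0.9540 + 1.0700i
Iter 1: z = -0.9540 + 1.0700i, |z|^2 = 2.0550
Iter 2: z = -1.1888 + -0.9716i, |z|^2 = 2.3571
Iter 3: z = -0.4847 + 3.3799i, |z|^2 = 11.6590
Escaped at iteration 3

Answer: 3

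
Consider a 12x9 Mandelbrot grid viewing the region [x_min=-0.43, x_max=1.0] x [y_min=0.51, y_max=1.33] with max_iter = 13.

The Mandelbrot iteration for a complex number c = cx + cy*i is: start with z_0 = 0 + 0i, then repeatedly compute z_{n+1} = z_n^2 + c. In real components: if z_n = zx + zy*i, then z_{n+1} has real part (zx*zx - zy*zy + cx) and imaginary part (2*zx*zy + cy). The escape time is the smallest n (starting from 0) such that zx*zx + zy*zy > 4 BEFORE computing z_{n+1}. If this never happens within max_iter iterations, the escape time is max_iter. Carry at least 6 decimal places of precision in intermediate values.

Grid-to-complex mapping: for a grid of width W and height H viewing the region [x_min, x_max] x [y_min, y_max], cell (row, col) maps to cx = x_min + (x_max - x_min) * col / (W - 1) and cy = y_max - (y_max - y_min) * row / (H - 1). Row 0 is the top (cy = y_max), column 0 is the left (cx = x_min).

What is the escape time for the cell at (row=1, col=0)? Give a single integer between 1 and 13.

z_0 = 0 + 0i, c = -0.4300 + 1.2275i
Iter 1: z = -0.4300 + 1.2275i, |z|^2 = 1.6917
Iter 2: z = -1.7519 + 0.1719i, |z|^2 = 3.0985
Iter 3: z = 2.6095 + 0.6254i, |z|^2 = 7.2004
Escaped at iteration 3

Answer: 3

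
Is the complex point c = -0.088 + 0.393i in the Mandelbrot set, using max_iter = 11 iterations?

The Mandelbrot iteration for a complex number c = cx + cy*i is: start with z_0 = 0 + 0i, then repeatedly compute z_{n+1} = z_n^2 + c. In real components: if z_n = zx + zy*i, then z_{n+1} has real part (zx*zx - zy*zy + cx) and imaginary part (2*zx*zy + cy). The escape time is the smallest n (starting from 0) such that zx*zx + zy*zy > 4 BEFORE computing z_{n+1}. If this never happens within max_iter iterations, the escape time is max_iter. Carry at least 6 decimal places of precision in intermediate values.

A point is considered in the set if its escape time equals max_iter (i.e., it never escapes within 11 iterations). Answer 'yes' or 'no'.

z_0 = 0 + 0i, c = -0.0880 + 0.3930i
Iter 1: z = -0.0880 + 0.3930i, |z|^2 = 0.1622
Iter 2: z = -0.2347 + 0.3238i, |z|^2 = 0.1600
Iter 3: z = -0.1378 + 0.2410i, |z|^2 = 0.0771
Iter 4: z = -0.1271 + 0.3266i, |z|^2 = 0.1228
Iter 5: z = -0.1785 + 0.3100i, |z|^2 = 0.1280
Iter 6: z = -0.1522 + 0.2823i, |z|^2 = 0.1029
Iter 7: z = -0.1445 + 0.3070i, |z|^2 = 0.1152
Iter 8: z = -0.1614 + 0.3042i, |z|^2 = 0.1186
Iter 9: z = -0.1545 + 0.2948i, |z|^2 = 0.1108
Iter 10: z = -0.1510 + 0.3019i, |z|^2 = 0.1140
Did not escape in 11 iterations → in set

Answer: yes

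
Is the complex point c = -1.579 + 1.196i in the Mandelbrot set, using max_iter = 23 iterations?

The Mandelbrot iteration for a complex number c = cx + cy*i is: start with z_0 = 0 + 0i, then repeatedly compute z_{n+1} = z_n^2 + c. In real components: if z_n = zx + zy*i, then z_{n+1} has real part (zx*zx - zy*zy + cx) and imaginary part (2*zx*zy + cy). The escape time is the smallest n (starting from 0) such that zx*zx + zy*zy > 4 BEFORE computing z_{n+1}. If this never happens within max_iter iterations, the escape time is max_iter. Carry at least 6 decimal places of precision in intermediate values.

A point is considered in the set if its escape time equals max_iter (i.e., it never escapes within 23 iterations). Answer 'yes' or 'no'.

z_0 = 0 + 0i, c = -1.5790 + 1.1960i
Iter 1: z = -1.5790 + 1.1960i, |z|^2 = 3.9237
Iter 2: z = -0.5162 + -2.5810i, |z|^2 = 6.9278
Escaped at iteration 2

Answer: no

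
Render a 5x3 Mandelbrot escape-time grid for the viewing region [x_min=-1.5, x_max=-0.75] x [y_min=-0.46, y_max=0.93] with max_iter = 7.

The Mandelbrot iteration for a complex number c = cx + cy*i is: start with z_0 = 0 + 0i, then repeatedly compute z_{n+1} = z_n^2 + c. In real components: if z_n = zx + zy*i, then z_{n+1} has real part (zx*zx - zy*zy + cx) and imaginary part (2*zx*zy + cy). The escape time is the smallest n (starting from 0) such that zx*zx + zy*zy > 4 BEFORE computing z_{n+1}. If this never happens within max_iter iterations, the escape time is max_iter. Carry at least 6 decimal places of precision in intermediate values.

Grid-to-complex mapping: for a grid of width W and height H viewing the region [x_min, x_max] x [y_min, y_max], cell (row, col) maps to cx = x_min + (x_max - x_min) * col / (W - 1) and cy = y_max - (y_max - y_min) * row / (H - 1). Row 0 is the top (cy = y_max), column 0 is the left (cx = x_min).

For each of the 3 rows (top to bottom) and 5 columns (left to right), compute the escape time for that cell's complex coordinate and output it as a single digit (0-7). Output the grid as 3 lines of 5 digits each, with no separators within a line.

(row=0, col=0): c = -1.5000 + 0.9300i → escape time 3
(row=0, col=1): c = -1.3125 + 0.9300i → escape time 3
(row=0, col=2): c = -1.1250 + 0.9300i → escape time 3
(row=0, col=3): c = -0.9375 + 0.9300i → escape time 3
(row=0, col=4): c = -0.7500 + 0.9300i → escape time 4
(row=1, col=0): c = -1.5000 + 0.2350i → escape time 5
(row=1, col=1): c = -1.3125 + 0.2350i → escape time 7
(row=1, col=2): c = -1.1250 + 0.2350i → escape time 7
(row=1, col=3): c = -0.9375 + 0.2350i → escape time 7
(row=1, col=4): c = -0.7500 + 0.2350i → escape time 7
(row=2, col=0): c = -1.5000 + -0.4600i → escape time 3
(row=2, col=1): c = -1.3125 + -0.4600i → escape time 4
(row=2, col=2): c = -1.1250 + -0.4600i → escape time 5
(row=2, col=3): c = -0.9375 + -0.4600i → escape time 5
(row=2, col=4): c = -0.7500 + -0.4600i → escape time 7

Answer: 33334
57777
34557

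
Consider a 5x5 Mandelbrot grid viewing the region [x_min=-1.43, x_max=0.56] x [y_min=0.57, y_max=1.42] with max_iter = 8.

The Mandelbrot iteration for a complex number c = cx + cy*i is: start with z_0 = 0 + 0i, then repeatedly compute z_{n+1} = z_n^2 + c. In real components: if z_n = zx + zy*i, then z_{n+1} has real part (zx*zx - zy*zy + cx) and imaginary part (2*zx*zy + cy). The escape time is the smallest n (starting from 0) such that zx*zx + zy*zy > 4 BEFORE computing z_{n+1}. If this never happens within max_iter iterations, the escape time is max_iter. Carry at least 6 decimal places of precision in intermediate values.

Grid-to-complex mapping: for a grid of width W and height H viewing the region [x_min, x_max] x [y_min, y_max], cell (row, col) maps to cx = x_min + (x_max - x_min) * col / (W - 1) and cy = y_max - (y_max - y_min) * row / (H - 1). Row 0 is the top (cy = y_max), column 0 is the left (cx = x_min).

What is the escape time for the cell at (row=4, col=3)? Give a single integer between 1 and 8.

Answer: 8

Derivation:
z_0 = 0 + 0i, c = 0.0625 + 0.5700i
Iter 1: z = 0.0625 + 0.5700i, |z|^2 = 0.3288
Iter 2: z = -0.2585 + 0.6412i, |z|^2 = 0.4780
Iter 3: z = -0.2819 + 0.2385i, |z|^2 = 0.1363
Iter 4: z = 0.0851 + 0.4356i, |z|^2 = 0.1969
Iter 5: z = -0.1200 + 0.6441i, |z|^2 = 0.4293
Iter 6: z = -0.3380 + 0.4155i, |z|^2 = 0.2868
Iter 7: z = 0.0041 + 0.2892i, |z|^2 = 0.0836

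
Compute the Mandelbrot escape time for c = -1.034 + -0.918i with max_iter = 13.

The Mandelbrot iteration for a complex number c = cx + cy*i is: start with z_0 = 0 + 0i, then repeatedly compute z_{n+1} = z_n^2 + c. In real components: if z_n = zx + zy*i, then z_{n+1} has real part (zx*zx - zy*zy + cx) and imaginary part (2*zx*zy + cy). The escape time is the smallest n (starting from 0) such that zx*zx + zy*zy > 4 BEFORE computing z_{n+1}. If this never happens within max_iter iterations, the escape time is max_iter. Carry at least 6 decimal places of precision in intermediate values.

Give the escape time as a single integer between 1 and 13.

z_0 = 0 + 0i, c = -1.0340 + -0.9180i
Iter 1: z = -1.0340 + -0.9180i, |z|^2 = 1.9119
Iter 2: z = -0.8076 + 0.9804i, |z|^2 = 1.6134
Iter 3: z = -1.3431 + -2.5015i, |z|^2 = 8.0614
Escaped at iteration 3

Answer: 3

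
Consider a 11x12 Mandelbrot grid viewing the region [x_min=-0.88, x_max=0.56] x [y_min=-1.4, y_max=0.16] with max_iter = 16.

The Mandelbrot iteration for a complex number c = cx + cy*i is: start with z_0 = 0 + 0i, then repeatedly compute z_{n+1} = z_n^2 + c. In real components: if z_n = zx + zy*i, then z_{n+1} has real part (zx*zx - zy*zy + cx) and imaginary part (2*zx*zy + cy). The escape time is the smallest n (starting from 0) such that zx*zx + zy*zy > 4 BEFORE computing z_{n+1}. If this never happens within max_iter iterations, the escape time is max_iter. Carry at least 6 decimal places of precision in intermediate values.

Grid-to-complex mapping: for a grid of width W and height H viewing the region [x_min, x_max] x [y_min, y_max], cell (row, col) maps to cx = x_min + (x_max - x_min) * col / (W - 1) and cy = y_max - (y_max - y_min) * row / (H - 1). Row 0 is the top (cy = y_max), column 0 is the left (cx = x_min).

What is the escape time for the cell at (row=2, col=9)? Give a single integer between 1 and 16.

Answer: 8

Derivation:
z_0 = 0 + 0i, c = 0.4160 + -0.1236i
Iter 1: z = 0.4160 + -0.1236i, |z|^2 = 0.1883
Iter 2: z = 0.5738 + -0.2265i, |z|^2 = 0.3805
Iter 3: z = 0.6939 + -0.3836i, |z|^2 = 0.6286
Iter 4: z = 0.7504 + -0.6559i, |z|^2 = 0.9934
Iter 5: z = 0.5488 + -1.1081i, |z|^2 = 1.5290
Iter 6: z = -0.5106 + -1.3399i, |z|^2 = 2.0561
Iter 7: z = -1.1187 + 1.2447i, |z|^2 = 2.8007
Iter 8: z = 0.1182 + -2.9084i, |z|^2 = 8.4729
Escaped at iteration 8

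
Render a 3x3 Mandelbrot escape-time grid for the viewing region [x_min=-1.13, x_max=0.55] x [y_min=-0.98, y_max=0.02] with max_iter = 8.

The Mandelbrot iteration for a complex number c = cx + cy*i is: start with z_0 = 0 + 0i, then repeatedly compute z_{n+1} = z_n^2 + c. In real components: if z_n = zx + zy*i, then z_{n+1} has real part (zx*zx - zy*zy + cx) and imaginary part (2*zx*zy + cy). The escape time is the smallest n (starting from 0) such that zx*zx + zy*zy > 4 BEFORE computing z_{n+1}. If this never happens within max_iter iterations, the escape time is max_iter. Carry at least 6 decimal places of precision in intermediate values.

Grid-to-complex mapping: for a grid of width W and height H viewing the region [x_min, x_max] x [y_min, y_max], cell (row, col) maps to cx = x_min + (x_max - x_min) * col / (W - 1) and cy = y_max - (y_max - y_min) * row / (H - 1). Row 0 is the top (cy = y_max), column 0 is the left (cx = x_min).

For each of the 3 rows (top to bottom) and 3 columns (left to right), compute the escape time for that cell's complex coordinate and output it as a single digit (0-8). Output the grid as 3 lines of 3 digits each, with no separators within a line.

Answer: 884
584
352

Derivation:
(row=0, col=0): c = -1.1300 + 0.0200i → escape time 8
(row=0, col=1): c = -0.2900 + 0.0200i → escape time 8
(row=0, col=2): c = 0.5500 + 0.0200i → escape time 4
(row=1, col=0): c = -1.1300 + -0.4800i → escape time 5
(row=1, col=1): c = -0.2900 + -0.4800i → escape time 8
(row=1, col=2): c = 0.5500 + -0.4800i → escape time 4
(row=2, col=0): c = -1.1300 + -0.9800i → escape time 3
(row=2, col=1): c = -0.2900 + -0.9800i → escape time 5
(row=2, col=2): c = 0.5500 + -0.9800i → escape time 2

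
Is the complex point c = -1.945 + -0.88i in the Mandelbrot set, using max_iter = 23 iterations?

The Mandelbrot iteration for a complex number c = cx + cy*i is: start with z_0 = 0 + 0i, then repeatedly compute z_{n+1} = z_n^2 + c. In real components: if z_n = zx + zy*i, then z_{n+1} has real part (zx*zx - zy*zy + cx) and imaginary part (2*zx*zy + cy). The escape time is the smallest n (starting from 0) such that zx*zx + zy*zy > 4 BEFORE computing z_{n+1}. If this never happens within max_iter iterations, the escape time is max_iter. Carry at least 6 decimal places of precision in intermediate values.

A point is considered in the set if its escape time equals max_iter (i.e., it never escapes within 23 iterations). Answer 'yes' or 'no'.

Answer: no

Derivation:
z_0 = 0 + 0i, c = -1.9450 + -0.8800i
Iter 1: z = -1.9450 + -0.8800i, |z|^2 = 4.5574
Escaped at iteration 1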